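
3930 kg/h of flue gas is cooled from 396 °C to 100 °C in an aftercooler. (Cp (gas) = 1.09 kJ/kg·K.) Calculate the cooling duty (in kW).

Q_c = 352 kW

Q = ṁ·Cp·ΔT = 3930 × 1.09 × (100 − 396) = -1.268e+06 kJ/h
Converting: 1.268e+06 / 3600 s = 352.22 kW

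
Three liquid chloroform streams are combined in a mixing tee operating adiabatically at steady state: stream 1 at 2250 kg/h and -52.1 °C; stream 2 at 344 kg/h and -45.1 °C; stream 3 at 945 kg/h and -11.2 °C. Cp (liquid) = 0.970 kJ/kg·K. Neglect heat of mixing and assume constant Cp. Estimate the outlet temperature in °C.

Energy balance with Q = 0: Σ ṁᵢCp,ᵢ(T_out − Tᵢ) = 0
T_out = Σ ṁᵢCp,ᵢTᵢ / Σ ṁᵢCp,ᵢ
      = -139020 / 3432.8 = -40.498 °C

T_out = -40.5 °C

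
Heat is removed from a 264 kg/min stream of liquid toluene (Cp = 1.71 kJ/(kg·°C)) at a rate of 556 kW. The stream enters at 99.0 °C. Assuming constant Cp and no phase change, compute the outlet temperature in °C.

T_out = 25.1 °C

Q = 556 kW = 33360 kJ/min
ΔT = Q/(ṁ·Cp) = 33360/(264×1.71) = 73.897 K
T_out = 99.0 − 73.897 = 25.103 °C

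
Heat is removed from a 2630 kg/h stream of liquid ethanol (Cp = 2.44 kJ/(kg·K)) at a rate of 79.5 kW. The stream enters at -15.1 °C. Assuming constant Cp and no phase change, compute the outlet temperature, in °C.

T_out = -59.7 °C

Q = 79.5 kW = 286200 kJ/h
ΔT = Q/(ṁ·Cp) = 286200/(2630×2.44) = 44.599 K
T_out = -15.1 − 44.599 = -59.699 °C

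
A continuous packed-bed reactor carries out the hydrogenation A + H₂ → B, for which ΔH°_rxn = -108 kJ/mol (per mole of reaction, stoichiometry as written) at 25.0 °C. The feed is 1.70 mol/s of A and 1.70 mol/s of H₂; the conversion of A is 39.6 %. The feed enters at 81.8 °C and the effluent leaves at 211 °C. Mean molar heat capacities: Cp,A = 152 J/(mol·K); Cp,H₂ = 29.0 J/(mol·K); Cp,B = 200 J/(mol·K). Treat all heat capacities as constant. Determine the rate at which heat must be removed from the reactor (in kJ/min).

Extent of reaction ξ = 0.396 × 1.70 = 0.6732 mol/s
Reaction term: ξ·ΔH°_rxn = 0.6732 × -108 = -72.706 kJ/s
Sensible, feed 81.8→25 °C: -17.477 kJ/s
Outlet flows (mol/s): A 1.0268, H₂ 1.0268, B 0.6732
Sensible, products 25→211 °C: 59.611 kJ/s
Q = ΔH = -30.572 kJ/s = -30.572 kW
Heat removed = 1834.3 kJ/min

Q_out = 1830 kJ/min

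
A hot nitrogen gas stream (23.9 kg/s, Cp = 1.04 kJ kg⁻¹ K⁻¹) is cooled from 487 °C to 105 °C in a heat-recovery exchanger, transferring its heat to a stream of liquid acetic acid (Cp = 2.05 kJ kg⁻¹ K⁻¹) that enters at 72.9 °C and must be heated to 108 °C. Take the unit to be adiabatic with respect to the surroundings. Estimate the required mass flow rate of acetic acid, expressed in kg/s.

ṁ_c = 132 kg/s

Heat released by hot stream: Q = 23.9 × 1.04 × (487 − 105) = 9495 kJ/s
Energy balance on cold side (adiabatic exchanger): Q = ṁ_c·Cp_c·(T_c,out − T_c,in)
ṁ_c = 9495 / [2.05 × (108 − 72.9)] = 131.96 kg/s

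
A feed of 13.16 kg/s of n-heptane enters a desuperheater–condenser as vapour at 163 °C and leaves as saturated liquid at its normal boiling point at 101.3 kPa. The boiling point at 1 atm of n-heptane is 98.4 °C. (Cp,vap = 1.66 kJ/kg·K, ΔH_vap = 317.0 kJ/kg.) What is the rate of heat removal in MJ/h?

Q_c = 20100 MJ/h

vapour 163→98.4 °C: -107.24 kJ/kg
condensation at 98.4 °C: -317 kJ/kg
Δh = -107.24 + -317 = -424.24 kJ/kg
Q = ṁ·Δh = 13.16 kg/s × -424.24 kJ/kg = -5582.9 kJ/s
|Q| = 5582.9 kW = 20099 MJ/h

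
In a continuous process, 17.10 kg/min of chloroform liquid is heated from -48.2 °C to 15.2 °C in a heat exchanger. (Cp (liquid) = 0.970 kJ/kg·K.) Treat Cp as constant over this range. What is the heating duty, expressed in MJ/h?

Q = ṁ·Cp·ΔT = 17.10 × 0.970 × (15.2 − -48.2) = 1051.6 kJ/min
Converting: 1051.6 / 60 s = 17.527 kW
Heating duty = 63.097 MJ/h

Q = 63.1 MJ/h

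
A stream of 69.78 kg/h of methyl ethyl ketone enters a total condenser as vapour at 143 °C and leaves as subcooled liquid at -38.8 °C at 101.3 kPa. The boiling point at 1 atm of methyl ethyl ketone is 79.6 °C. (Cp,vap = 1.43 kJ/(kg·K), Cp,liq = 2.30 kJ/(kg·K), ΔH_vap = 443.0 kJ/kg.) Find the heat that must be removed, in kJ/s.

vapour 143→79.6 °C: -90.662 kJ/kg
condensation at 79.6 °C: -443 kJ/kg
liquid 79.6→-38.8 °C: -272.32 kJ/kg
Δh = -90.662 + -443 + -272.32 = -805.98 kJ/kg
Q = ṁ·Δh = 69.78 kg/h × -805.98 kJ/kg = -56241 kJ/h
|Q| = 15.623 kW

Q_c = 15.6 kJ/s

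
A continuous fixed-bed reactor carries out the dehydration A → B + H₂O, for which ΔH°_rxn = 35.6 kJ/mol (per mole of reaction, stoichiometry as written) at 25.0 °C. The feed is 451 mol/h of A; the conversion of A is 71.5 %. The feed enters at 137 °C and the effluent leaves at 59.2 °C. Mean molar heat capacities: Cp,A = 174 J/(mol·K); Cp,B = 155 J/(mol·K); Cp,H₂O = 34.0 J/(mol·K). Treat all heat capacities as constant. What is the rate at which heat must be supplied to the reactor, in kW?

Q_in = 1.54 kW

Extent of reaction ξ = 0.715 × 451 = 322.46 mol/h
Reaction term: ξ·ΔH°_rxn = 322.46 × 35.6 = 11480 kJ/h
Sensible, feed 137→25 °C: -8789.1 kJ/h
Outlet flows (mol/h): A 128.54, B 322.46, H₂O 322.46
Sensible, products 25→59.2 °C: 2849.2 kJ/h
Q = ΔH = 5539.9 kJ/h = 1.5389 kW
Heat supplied = 1.5389 kW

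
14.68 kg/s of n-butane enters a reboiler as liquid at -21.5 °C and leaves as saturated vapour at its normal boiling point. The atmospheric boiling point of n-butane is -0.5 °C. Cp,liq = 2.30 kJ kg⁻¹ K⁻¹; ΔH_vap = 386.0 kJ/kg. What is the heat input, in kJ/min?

Q = 383000 kJ/min

liquid -21.5→-0.5 °C: 48.3 kJ/kg
vaporisation at -0.5 °C: 386 kJ/kg
Δh = 48.3 + 386 = 434.3 kJ/kg
Q = ṁ·Δh = 14.68 kg/s × 434.3 kJ/kg = 6375.5 kJ/s
|Q| = 6375.5 kW = 382530 kJ/min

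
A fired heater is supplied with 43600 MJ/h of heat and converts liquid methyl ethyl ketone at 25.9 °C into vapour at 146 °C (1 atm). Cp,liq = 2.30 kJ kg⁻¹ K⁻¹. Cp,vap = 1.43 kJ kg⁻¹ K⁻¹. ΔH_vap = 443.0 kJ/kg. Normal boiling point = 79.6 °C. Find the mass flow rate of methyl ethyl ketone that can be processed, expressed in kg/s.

ṁ = 18.3 kg/s

Δh = 2.30×(79.6−25.9) + 443.0 + 1.43×(146−79.6) = 661.46 kJ/kg
Q = 43600 MJ/h = 12111 kJ/s = 12111 kJ/s
ṁ = Q/Δh = 12111 / 661.46 = 18.31 kg/s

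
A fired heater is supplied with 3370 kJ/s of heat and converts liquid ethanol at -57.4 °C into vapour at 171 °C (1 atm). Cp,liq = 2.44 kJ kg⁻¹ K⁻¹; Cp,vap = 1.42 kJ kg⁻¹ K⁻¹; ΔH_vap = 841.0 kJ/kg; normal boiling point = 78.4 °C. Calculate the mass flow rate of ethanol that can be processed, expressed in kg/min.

Δh = 2.44×(78.4−-57.4) + 841.0 + 1.42×(171−78.4) = 1303.8 kJ/kg
Q = 3370 kJ/s = 3370 kJ/s = 202200 kJ/min
ṁ = Q/Δh = 202200 / 1303.8 = 155.08 kg/min

ṁ = 155 kg/min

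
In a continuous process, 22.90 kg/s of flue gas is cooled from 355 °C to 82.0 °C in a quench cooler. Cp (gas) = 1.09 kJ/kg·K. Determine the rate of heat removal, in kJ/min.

Q = ṁ·Cp·ΔT = 22.90 × 1.09 × (82.0 − 355) = -6814.4 kJ/s
Cooling duty = 408860 kJ/min

Q_c = 409000 kJ/min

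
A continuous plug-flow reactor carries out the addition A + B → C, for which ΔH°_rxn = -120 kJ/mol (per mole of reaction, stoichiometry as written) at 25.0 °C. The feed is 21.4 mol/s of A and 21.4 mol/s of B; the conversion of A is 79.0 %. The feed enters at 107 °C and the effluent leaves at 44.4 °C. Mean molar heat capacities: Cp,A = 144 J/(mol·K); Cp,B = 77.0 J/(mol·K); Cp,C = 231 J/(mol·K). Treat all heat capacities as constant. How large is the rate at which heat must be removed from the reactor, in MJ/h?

Q_out = 8360 MJ/h

Extent of reaction ξ = 0.790 × 21.4 = 16.906 mol/s
Reaction term: ξ·ΔH°_rxn = 16.906 × -120 = -2028.7 kJ/s
Sensible, feed 107→25 °C: -387.81 kJ/s
Outlet flows (mol/s): A 4.494, B 4.494, C 16.906
Sensible, products 25→44.4 °C: 95.03 kJ/s
Q = ΔH = -2321.5 kJ/s = -2321.5 kW
Heat removed = 8357.4 MJ/h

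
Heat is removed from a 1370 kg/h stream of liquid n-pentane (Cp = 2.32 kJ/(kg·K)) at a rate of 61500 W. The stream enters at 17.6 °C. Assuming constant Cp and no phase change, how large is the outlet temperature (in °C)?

T_out = -52.1 °C

Q = 61500 W = 221400 kJ/h
ΔT = Q/(ṁ·Cp) = 221400/(1370×2.32) = 69.658 K
T_out = 17.6 − 69.658 = -52.058 °C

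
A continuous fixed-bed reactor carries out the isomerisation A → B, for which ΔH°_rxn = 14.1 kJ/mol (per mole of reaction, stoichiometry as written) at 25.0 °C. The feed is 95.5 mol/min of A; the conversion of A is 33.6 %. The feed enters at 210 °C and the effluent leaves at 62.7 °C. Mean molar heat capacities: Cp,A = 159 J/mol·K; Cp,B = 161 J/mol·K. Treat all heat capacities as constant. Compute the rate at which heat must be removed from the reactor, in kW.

Q_out = 29.7 kW

Extent of reaction ξ = 0.336 × 95.5 = 32.088 mol/min
Reaction term: ξ·ΔH°_rxn = 32.088 × 14.1 = 452.44 kJ/min
Sensible, feed 210→25 °C: -2809.1 kJ/min
Outlet flows (mol/min): A 63.412, B 32.088
Sensible, products 25→62.7 °C: 574.88 kJ/min
Q = ΔH = -1781.8 kJ/min = -29.697 kW
Heat removed = 29.697 kW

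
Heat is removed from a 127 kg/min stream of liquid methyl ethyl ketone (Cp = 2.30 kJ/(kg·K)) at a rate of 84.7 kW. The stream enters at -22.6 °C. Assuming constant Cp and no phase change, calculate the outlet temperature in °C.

T_out = -40.0 °C

Q = 84.7 kW = 5082 kJ/min
ΔT = Q/(ṁ·Cp) = 5082/(127×2.30) = 17.398 K
T_out = -22.6 − 17.398 = -39.998 °C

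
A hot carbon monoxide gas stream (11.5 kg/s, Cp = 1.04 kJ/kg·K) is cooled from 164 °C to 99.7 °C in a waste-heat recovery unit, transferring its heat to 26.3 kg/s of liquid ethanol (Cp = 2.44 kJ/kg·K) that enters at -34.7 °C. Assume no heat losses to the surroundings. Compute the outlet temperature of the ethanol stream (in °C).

Heat released by hot stream: Q = 11.5 × 1.04 × (164 − 99.7) = 769.03 kJ/s
Energy balance on cold side (adiabatic exchanger): Q = ṁ_c·Cp_c·(T_c,out − T_c,in)
T_c,out = -34.7 + 769.03/(26.3 × 2.44) = -22.716 °C

T_c,out = -22.7 °C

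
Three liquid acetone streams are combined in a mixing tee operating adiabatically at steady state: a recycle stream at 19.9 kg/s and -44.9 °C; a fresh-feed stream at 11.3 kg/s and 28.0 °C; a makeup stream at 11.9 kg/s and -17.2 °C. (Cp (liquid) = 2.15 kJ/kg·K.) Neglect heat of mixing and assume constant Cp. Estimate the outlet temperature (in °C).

T_out = -18.1 °C

Energy balance with Q = 0: Σ ṁᵢCp,ᵢ(T_out − Tᵢ) = 0
Σ ṁᵢCp,ᵢTᵢ = 19.9×2.15×-44.9 + 11.3×2.15×28.0 + 11.9×2.15×-17.2 = -1680.8
Σ ṁᵢCp,ᵢ = 19.9×2.15 + 11.3×2.15 + 11.9×2.15 = 92.665
T_out = -1680.8 / 92.665 = -18.139 °C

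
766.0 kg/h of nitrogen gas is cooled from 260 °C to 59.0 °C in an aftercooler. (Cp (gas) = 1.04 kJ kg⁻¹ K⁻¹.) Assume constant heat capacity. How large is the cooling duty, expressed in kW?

Q_c = 44.5 kW

Q = ṁ·Cp·ΔT = 766.0 × 1.04 × (59.0 − 260) = -160120 kJ/h
Converting: 160120 / 3600 s = 44.479 kW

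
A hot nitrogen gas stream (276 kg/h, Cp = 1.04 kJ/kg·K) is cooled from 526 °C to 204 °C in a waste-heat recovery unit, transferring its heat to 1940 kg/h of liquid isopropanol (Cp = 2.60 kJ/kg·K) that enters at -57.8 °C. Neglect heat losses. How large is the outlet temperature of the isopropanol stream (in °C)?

Heat released by hot stream: Q = 276 × 1.04 × (526 − 204) = 92427 kJ/h
Energy balance on cold side (adiabatic exchanger): Q = ṁ_c·Cp_c·(T_c,out − T_c,in)
T_c,out = -57.8 + 92427/(1940 × 2.60) = -39.476 °C

T_c,out = -39.5 °C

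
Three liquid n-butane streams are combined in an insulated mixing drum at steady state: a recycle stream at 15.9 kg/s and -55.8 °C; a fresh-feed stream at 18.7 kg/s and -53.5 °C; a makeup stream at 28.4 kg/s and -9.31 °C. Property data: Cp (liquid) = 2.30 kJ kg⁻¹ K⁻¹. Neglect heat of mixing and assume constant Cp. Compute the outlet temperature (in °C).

Adiabatic, steady state ⇒ Σ ṁᵢCp,ᵢ(T_out − Tᵢ) = 0
T_out = Σ ṁᵢCp,ᵢTᵢ / Σ ṁᵢCp,ᵢ
      = -4949.8 / 144.9 = -34.16 °C

T_out = -34.2 °C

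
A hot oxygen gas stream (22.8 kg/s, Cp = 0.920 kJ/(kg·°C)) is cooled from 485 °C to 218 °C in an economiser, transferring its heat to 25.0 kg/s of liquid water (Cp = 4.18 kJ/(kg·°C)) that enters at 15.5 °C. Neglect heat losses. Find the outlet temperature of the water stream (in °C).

Heat released by hot stream: Q = 22.8 × 0.920 × (485 − 218) = 5600.6 kJ/s
Energy balance on cold side (adiabatic exchanger): Q = ṁ_c·Cp_c·(T_c,out − T_c,in)
T_c,out = 15.5 + 5600.6/(25.0 × 4.18) = 69.094 °C

T_c,out = 69.1 °C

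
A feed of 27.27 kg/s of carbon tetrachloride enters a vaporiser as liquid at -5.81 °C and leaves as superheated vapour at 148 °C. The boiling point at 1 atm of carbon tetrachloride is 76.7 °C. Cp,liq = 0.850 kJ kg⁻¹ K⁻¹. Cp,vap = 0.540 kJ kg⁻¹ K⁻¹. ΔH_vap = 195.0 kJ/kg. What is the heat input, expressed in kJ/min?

Q = 497000 kJ/min

liquid -5.81→76.7 °C: 70.133 kJ/kg
vaporisation at 76.7 °C: 195 kJ/kg
vapour 76.7→148 °C: 38.502 kJ/kg
Δh = 70.133 + 195 + 38.502 = 303.64 kJ/kg
Q = ṁ·Δh = 27.27 kg/s × 303.64 kJ/kg = 8280.1 kJ/s
|Q| = 8280.1 kW = 496810 kJ/min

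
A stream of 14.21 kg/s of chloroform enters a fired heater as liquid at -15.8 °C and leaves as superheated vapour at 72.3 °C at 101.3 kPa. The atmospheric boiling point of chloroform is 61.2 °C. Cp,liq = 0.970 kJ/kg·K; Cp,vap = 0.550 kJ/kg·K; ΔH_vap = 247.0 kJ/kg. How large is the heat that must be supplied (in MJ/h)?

liquid -15.8→61.2 °C: 74.69 kJ/kg
vaporisation at 61.2 °C: 247 kJ/kg
vapour 61.2→72.3 °C: 6.105 kJ/kg
Δh = 74.69 + 247 + 6.105 = 327.8 kJ/kg
Q = ṁ·Δh = 14.21 kg/s × 327.8 kJ/kg = 4658 kJ/s
|Q| = 4658 kW = 16769 MJ/h

Q = 16800 MJ/h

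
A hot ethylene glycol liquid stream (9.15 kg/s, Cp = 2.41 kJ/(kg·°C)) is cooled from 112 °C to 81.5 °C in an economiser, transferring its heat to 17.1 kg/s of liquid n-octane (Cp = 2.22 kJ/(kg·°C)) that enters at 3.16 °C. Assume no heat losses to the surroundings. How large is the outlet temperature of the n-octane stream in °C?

Heat released by hot stream: Q = 9.15 × 2.41 × (112 − 81.5) = 672.57 kJ/s
Energy balance on cold side (adiabatic exchanger): Q = ṁ_c·Cp_c·(T_c,out − T_c,in)
T_c,out = 3.16 + 672.57/(17.1 × 2.22) = 20.877 °C

T_c,out = 20.9 °C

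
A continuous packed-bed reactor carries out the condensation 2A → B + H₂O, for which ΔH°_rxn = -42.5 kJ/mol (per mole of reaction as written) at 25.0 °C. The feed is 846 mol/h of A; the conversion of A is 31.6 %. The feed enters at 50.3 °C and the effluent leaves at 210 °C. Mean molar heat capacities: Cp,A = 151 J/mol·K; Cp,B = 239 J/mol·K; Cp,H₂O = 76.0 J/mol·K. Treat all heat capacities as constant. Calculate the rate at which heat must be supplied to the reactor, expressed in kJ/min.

Q_in = 251 kJ/min

Extent of reaction ξ = 0.316 × 846 / 2 = 133.67 mol/h
Reaction term: ξ·ΔH°_rxn = 133.67 × -42.5 = -5680.9 kJ/h
Sensible, feed 50.3→25 °C: -3232 kJ/h
Outlet flows (mol/h): A 578.66, B 133.67, H₂O 133.67
Sensible, products 25→210 °C: 23954 kJ/h
Q = ΔH = 15042 kJ/h = 4.1782 kW
Heat supplied = 250.69 kJ/min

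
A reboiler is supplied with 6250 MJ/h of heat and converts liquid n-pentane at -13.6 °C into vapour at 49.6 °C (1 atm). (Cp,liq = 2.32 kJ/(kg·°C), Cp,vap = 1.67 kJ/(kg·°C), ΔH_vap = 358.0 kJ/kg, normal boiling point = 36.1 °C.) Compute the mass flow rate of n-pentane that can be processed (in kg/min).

ṁ = 210 kg/min

Δh = 2.32×(36.1−-13.6) + 358.0 + 1.67×(49.6−36.1) = 495.85 kJ/kg
Q = 6250 MJ/h = 1736.1 kJ/s = 104170 kJ/min
ṁ = Q/Δh = 104170 / 495.85 = 210.08 kg/min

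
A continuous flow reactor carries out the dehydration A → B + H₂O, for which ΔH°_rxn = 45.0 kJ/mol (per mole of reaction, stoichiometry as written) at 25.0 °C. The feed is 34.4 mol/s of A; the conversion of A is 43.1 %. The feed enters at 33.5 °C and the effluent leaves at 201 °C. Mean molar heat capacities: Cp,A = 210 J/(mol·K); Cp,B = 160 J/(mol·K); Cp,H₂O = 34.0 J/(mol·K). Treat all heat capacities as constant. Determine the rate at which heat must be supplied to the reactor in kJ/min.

Q_in = 110000 kJ/min

Extent of reaction ξ = 0.431 × 34.4 = 14.826 mol/s
Reaction term: ξ·ΔH°_rxn = 14.826 × 45.0 = 667.19 kJ/s
Sensible, feed 33.5→25 °C: -61.404 kJ/s
Outlet flows (mol/s): A 19.574, B 14.826, H₂O 14.826
Sensible, products 25→201 °C: 1229.7 kJ/s
Q = ΔH = 1835.5 kJ/s = 1835.5 kW
Heat supplied = 110130 kJ/min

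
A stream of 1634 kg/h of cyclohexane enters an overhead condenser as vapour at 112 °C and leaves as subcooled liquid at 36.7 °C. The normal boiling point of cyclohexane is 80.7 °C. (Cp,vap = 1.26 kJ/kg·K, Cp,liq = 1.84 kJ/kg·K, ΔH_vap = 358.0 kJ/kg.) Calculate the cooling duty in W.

vapour 112→80.7 °C: -39.438 kJ/kg
condensation at 80.7 °C: -358 kJ/kg
liquid 80.7→36.7 °C: -80.96 kJ/kg
Δh = -39.438 + -358 + -80.96 = -478.4 kJ/kg
Q = ṁ·Δh = 1634 kg/h × -478.4 kJ/kg = -781700 kJ/h
|Q| = 217.14 kW = 217140 W

Q_c = 217000 W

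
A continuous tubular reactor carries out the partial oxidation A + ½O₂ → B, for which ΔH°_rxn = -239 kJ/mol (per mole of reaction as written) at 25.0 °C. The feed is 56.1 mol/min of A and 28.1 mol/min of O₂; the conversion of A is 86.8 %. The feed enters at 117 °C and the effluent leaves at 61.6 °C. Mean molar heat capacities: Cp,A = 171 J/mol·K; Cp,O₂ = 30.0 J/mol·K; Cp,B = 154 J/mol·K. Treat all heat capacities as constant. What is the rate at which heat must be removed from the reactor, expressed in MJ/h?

Extent of reaction ξ = 0.868 × 56.1 = 48.695 mol/min
Reaction term: ξ·ΔH°_rxn = 48.695 × -239 = -11638 kJ/min
Sensible, feed 117→25 °C: -960.12 kJ/min
Outlet flows (mol/min): A 7.4052, O₂ 3.7526, B 48.695
Sensible, products 25→61.6 °C: 324.93 kJ/min
Q = ΔH = -12273 kJ/min = -204.55 kW
Heat removed = 736.39 MJ/h

Q_out = 736 MJ/h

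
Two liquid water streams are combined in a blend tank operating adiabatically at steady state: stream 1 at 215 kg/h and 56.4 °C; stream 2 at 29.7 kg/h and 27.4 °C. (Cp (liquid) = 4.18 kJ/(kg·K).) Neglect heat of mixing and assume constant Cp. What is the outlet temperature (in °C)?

Adiabatic, steady state ⇒ Σ ṁᵢCp,ᵢ(T_out − Tᵢ) = 0
T_out = Σ ṁᵢCp,ᵢTᵢ / Σ ṁᵢCp,ᵢ
      = 54088 / 1022.8 = 52.88 °C

T_out = 52.9 °C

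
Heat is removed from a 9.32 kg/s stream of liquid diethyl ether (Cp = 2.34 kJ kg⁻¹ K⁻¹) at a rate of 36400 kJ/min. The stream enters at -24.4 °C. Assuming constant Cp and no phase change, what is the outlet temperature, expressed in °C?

T_out = -52.2 °C

Q = 36400 kJ/min = 606.67 kJ/s
ΔT = Q/(ṁ·Cp) = 606.67/(9.32×2.34) = 27.818 K
T_out = -24.4 − 27.818 = -52.218 °C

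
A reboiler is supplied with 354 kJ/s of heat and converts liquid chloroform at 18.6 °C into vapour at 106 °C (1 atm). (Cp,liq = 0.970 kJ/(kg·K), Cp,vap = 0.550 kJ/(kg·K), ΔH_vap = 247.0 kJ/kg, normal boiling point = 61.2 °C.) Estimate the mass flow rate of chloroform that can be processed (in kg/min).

ṁ = 67.9 kg/min

Δh = 0.970×(61.2−18.6) + 247.0 + 0.550×(106−61.2) = 312.96 kJ/kg
Q = 354 kJ/s = 354 kJ/s = 21240 kJ/min
ṁ = Q/Δh = 21240 / 312.96 = 67.868 kg/min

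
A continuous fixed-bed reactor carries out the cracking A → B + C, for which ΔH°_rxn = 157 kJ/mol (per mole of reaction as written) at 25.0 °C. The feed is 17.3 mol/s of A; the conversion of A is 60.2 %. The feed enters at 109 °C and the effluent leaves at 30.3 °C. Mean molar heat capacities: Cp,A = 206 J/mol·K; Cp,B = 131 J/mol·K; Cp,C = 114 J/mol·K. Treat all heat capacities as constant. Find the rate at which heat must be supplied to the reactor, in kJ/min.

Q_in = 81400 kJ/min

Extent of reaction ξ = 0.602 × 17.3 = 10.415 mol/s
Reaction term: ξ·ΔH°_rxn = 10.415 × 157 = 1635.1 kJ/s
Sensible, feed 109→25 °C: -299.36 kJ/s
Outlet flows (mol/s): A 6.8854, B 10.415, C 10.415
Sensible, products 25→30.3 °C: 21.041 kJ/s
Q = ΔH = 1356.8 kJ/s = 1356.8 kW
Heat supplied = 81406 kJ/min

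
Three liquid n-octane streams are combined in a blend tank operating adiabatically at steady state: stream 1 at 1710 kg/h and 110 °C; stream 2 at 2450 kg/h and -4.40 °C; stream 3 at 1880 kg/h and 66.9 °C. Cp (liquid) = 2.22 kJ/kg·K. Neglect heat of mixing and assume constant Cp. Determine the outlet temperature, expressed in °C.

T_out = 50.2 °C

No heat crosses the boundary, so H_out = H_in.
T_out = Σ ṁᵢCp,ᵢTᵢ / Σ ṁᵢCp,ᵢ
      = 672860 / 13409 = 50.181 °C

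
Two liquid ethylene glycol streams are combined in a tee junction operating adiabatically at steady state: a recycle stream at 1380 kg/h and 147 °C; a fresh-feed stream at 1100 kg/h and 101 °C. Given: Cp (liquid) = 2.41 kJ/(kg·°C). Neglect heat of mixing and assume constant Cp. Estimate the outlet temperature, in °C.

T_out = 127 °C

Adiabatic, steady state ⇒ Σ ṁᵢCp,ᵢ(T_out − Tᵢ) = 0
Σ ṁᵢCp,ᵢTᵢ = 1380×2.41×147 + 1100×2.41×101 = 756640
Σ ṁᵢCp,ᵢ = 1380×2.41 + 1100×2.41 = 5976.8
T_out = 756640 / 5976.8 = 126.6 °C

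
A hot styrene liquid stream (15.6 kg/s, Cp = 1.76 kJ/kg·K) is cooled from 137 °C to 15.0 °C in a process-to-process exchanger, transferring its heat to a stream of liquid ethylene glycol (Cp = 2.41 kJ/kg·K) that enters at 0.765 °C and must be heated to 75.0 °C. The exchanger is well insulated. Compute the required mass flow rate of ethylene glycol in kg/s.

Heat released by hot stream: Q = 15.6 × 1.76 × (137 − 15.0) = 3349.6 kJ/s
Energy balance on cold side (adiabatic exchanger): Q = ṁ_c·Cp_c·(T_c,out − T_c,in)
ṁ_c = 3349.6 / [2.41 × (75.0 − 0.765)] = 18.723 kg/s

ṁ_c = 18.7 kg/s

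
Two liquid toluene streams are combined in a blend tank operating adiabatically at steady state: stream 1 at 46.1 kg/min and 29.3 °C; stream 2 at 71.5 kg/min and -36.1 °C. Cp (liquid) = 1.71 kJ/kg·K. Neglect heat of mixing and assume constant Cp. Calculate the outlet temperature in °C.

T_out = -10.5 °C

No heat crosses the boundary, so H_out = H_in.
Σ ṁᵢCp,ᵢTᵢ = 46.1×1.71×29.3 + 71.5×1.71×-36.1 = -2104
Σ ṁᵢCp,ᵢ = 46.1×1.71 + 71.5×1.71 = 201.1
T_out = -2104 / 201.1 = -10.463 °C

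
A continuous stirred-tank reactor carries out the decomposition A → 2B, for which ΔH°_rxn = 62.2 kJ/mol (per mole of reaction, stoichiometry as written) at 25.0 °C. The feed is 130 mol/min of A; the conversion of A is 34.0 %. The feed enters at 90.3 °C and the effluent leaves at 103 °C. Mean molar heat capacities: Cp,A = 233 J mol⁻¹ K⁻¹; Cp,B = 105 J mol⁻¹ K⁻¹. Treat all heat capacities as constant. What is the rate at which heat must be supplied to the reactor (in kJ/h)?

Q_in = 183000 kJ/h

Extent of reaction ξ = 0.340 × 130 = 44.2 mol/min
Reaction term: ξ·ΔH°_rxn = 44.2 × 62.2 = 2749.2 kJ/min
Sensible, feed 90.3→25 °C: -1977.9 kJ/min
Outlet flows (mol/min): A 85.8, B 88.4
Sensible, products 25→103 °C: 2283.3 kJ/min
Q = ΔH = 3054.6 kJ/min = 50.91 kW
Heat supplied = 183280 kJ/h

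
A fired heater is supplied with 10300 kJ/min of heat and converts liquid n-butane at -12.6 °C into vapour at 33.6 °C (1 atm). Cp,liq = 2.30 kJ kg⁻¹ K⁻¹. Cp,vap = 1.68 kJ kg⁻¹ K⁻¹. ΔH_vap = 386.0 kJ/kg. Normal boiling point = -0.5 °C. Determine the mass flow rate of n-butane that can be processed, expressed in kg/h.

Δh = 2.30×(-0.5−-12.6) + 386.0 + 1.68×(33.6−-0.5) = 471.12 kJ/kg
Q = 10300 kJ/min = 171.67 kJ/s = 618000 kJ/h
ṁ = Q/Δh = 618000 / 471.12 = 1311.8 kg/h

ṁ = 1310 kg/h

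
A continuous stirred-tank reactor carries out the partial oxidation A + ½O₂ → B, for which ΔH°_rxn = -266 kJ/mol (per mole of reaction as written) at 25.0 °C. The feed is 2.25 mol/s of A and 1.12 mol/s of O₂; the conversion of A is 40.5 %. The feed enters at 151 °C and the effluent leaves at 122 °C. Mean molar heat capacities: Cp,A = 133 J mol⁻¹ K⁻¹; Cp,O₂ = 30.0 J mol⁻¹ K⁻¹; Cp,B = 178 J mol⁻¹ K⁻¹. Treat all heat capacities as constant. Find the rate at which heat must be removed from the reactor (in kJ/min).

Q_out = 15000 kJ/min

Extent of reaction ξ = 0.405 × 2.25 = 0.91125 mol/s
Reaction term: ξ·ΔH°_rxn = 0.91125 × -266 = -242.39 kJ/s
Sensible, feed 151→25 °C: -41.939 kJ/s
Outlet flows (mol/s): A 1.3387, O₂ 0.66438, B 0.91125
Sensible, products 25→122 °C: 34.938 kJ/s
Q = ΔH = -249.39 kJ/s = -249.39 kW
Heat removed = 14964 kJ/min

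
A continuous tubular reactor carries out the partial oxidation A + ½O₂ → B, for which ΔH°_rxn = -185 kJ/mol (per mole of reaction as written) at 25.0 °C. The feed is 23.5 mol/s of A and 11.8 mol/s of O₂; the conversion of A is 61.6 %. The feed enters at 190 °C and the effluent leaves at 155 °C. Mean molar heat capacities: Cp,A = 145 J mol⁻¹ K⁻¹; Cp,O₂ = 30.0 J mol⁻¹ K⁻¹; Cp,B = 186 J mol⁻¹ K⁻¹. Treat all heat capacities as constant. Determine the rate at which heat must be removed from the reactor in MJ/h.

Extent of reaction ξ = 0.616 × 23.5 = 14.476 mol/s
Reaction term: ξ·ΔH°_rxn = 14.476 × -185 = -2678.1 kJ/s
Sensible, feed 190→25 °C: -620.65 kJ/s
Outlet flows (mol/s): A 9.024, O₂ 4.562, B 14.476
Sensible, products 25→155 °C: 537.92 kJ/s
Q = ΔH = -2760.8 kJ/s = -2760.8 kW
Heat removed = 9938.8 MJ/h

Q_out = 9940 MJ/h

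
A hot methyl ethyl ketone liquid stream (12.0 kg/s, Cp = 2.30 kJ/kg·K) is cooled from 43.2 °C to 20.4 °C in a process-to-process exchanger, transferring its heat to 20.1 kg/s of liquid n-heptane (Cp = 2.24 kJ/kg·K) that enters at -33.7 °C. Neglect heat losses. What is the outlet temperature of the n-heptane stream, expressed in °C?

Heat released by hot stream: Q = 12.0 × 2.30 × (43.2 − 20.4) = 629.28 kJ/s
Energy balance on cold side (adiabatic exchanger): Q = ṁ_c·Cp_c·(T_c,out − T_c,in)
T_c,out = -33.7 + 629.28/(20.1 × 2.24) = -19.723 °C

T_c,out = -19.7 °C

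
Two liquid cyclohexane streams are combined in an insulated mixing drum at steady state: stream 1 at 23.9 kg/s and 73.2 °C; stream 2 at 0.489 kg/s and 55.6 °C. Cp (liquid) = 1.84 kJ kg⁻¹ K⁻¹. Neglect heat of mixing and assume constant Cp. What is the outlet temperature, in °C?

T_out = 72.8 °C

Energy balance with Q = 0: Σ ṁᵢCp,ᵢ(T_out − Tᵢ) = 0
Σ ṁᵢCp,ᵢTᵢ = 23.9×1.84×73.2 + 0.489×1.84×55.6 = 3269.1
Σ ṁᵢCp,ᵢ = 23.9×1.84 + 0.489×1.84 = 44.876
T_out = 3269.1 / 44.876 = 72.847 °C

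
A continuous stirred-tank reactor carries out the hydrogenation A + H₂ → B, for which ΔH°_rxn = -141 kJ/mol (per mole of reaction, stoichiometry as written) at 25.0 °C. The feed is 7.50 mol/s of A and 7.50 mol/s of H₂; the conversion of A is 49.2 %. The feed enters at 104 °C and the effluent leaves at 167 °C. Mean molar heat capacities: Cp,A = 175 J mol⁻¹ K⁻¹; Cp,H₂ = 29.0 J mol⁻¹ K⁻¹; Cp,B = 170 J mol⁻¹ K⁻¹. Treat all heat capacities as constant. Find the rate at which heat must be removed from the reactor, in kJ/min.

Extent of reaction ξ = 0.492 × 7.50 = 3.69 mol/s
Reaction term: ξ·ΔH°_rxn = 3.69 × -141 = -520.29 kJ/s
Sensible, feed 104→25 °C: -120.87 kJ/s
Outlet flows (mol/s): A 3.81, H₂ 3.81, B 3.69
Sensible, products 25→167 °C: 199.44 kJ/s
Q = ΔH = -441.72 kJ/s = -441.72 kW
Heat removed = 26503 kJ/min

Q_out = 26500 kJ/min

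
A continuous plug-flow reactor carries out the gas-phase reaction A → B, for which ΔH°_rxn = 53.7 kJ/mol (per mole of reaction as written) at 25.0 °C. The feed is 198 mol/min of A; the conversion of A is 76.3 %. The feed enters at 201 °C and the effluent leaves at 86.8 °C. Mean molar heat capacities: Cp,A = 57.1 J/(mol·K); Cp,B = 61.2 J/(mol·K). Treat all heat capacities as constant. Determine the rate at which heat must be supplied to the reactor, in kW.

Extent of reaction ξ = 0.763 × 198 = 151.07 mol/min
Reaction term: ξ·ΔH°_rxn = 151.07 × 53.7 = 8112.7 kJ/min
Sensible, feed 201→25 °C: -1989.8 kJ/min
Outlet flows (mol/min): A 46.926, B 151.07
Sensible, products 25→86.8 °C: 736.98 kJ/min
Q = ΔH = 6859.8 kJ/min = 114.33 kW
Heat supplied = 114.33 kW

Q_in = 114 kW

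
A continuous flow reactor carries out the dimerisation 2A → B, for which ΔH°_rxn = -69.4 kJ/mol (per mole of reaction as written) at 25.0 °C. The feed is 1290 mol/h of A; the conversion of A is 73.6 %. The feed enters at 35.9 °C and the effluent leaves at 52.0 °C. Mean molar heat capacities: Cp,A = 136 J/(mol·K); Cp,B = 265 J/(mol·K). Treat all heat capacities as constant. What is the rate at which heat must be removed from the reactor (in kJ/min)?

Q_out = 504 kJ/min

Extent of reaction ξ = 0.736 × 1290 / 2 = 474.72 mol/h
Reaction term: ξ·ΔH°_rxn = 474.72 × -69.4 = -32946 kJ/h
Sensible, feed 35.9→25 °C: -1912.3 kJ/h
Outlet flows (mol/h): A 340.56, B 474.72
Sensible, products 25→52.0 °C: 4647.2 kJ/h
Q = ΔH = -30211 kJ/h = -8.3919 kW
Heat removed = 503.51 kJ/min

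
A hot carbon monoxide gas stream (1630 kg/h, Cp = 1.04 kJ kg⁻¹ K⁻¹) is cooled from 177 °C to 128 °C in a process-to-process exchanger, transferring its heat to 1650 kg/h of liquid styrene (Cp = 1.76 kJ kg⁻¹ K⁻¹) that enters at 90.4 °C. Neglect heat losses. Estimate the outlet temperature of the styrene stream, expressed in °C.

T_c,out = 119 °C

Heat released by hot stream: Q = 1630 × 1.04 × (177 − 128) = 83065 kJ/h
Energy balance on cold side (adiabatic exchanger): Q = ṁ_c·Cp_c·(T_c,out − T_c,in)
T_c,out = 90.4 + 83065/(1650 × 1.76) = 119 °C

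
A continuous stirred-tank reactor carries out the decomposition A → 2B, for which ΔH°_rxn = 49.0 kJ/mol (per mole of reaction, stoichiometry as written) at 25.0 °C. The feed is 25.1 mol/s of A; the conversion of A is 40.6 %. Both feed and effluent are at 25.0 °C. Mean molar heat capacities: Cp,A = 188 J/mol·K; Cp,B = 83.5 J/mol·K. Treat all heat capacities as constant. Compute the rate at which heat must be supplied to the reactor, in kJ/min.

Extent of reaction ξ = 0.406 × 25.1 = 10.191 mol/s
Reaction term: ξ·ΔH°_rxn = 10.191 × 49.0 = 499.34 kJ/s
Q = ΔH = 499.34 kJ/s = 499.34 kW
Heat supplied = 29960 kJ/min

Q_in = 30000 kJ/min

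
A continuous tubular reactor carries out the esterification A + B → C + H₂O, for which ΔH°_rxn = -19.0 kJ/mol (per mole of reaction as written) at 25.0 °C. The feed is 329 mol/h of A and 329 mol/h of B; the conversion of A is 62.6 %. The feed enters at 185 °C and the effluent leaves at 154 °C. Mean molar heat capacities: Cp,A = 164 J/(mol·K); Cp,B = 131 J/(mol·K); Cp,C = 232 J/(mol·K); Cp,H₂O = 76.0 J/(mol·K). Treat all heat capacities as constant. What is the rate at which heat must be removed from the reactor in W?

Q_out = 1830 W

Extent of reaction ξ = 0.626 × 329 = 205.95 mol/h
Reaction term: ξ·ΔH°_rxn = 205.95 × -19.0 = -3913.1 kJ/h
Sensible, feed 185→25 °C: -15529 kJ/h
Outlet flows (mol/h): A 123.05, B 123.05, C 205.95, H₂O 205.95
Sensible, products 25→154 °C: 12865 kJ/h
Q = ΔH = -6576.4 kJ/h = -1.8268 kW
Heat removed = 1826.8 W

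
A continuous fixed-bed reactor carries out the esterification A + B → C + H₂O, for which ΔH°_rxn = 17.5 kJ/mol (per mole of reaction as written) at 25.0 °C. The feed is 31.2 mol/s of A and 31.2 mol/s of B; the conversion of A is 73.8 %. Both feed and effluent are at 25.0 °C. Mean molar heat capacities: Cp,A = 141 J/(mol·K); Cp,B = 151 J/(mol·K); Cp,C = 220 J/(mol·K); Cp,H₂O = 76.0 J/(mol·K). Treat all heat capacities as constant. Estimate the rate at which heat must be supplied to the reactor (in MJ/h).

Extent of reaction ξ = 0.738 × 31.2 = 23.026 mol/s
Reaction term: ξ·ΔH°_rxn = 23.026 × 17.5 = 402.95 kJ/s
Q = ΔH = 402.95 kJ/s = 402.95 kW
Heat supplied = 1450.6 MJ/h

Q_in = 1450 MJ/h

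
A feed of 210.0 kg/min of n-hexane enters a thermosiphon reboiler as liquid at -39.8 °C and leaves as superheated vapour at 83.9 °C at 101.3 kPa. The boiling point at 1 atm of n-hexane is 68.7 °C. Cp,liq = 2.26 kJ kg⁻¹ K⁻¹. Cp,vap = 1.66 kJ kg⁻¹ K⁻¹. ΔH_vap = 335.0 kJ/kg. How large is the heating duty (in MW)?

liquid -39.8→68.7 °C: 245.21 kJ/kg
vaporisation at 68.7 °C: 335 kJ/kg
vapour 68.7→83.9 °C: 25.232 kJ/kg
Δh = 245.21 + 335 + 25.232 = 605.44 kJ/kg
Q = ṁ·Δh = 210.0 kg/min × 605.44 kJ/kg = 127140 kJ/min
|Q| = 2119 kW = 2.119 MW

Q = 2.12 MW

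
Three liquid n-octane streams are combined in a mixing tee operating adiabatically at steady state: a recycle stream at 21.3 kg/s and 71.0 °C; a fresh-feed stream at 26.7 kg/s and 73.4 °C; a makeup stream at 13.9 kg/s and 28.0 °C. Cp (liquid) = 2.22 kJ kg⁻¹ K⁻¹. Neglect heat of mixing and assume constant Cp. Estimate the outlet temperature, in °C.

Energy balance with Q = 0: Σ ṁᵢCp,ᵢ(T_out − Tᵢ) = 0
Σ ṁᵢCp,ᵢTᵢ = 21.3×2.22×71.0 + 26.7×2.22×73.4 + 13.9×2.22×28.0 = 8572
Σ ṁᵢCp,ᵢ = 21.3×2.22 + 26.7×2.22 + 13.9×2.22 = 137.42
T_out = 8572 / 137.42 = 62.379 °C

T_out = 62.4 °C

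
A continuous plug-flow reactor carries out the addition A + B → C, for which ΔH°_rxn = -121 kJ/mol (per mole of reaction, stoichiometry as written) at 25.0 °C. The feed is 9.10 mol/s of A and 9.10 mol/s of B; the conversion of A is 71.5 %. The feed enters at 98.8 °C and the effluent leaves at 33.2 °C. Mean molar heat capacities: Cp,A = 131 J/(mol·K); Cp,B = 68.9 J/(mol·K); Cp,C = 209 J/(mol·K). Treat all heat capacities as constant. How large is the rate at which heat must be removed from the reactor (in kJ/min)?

Extent of reaction ξ = 0.715 × 9.10 = 6.5065 mol/s
Reaction term: ξ·ΔH°_rxn = 6.5065 × -121 = -787.29 kJ/s
Sensible, feed 98.8→25 °C: -134.25 kJ/s
Outlet flows (mol/s): A 2.5935, B 2.5935, C 6.5065
Sensible, products 25→33.2 °C: 15.402 kJ/s
Q = ΔH = -906.13 kJ/s = -906.13 kW
Heat removed = 54368 kJ/min

Q_out = 54400 kJ/min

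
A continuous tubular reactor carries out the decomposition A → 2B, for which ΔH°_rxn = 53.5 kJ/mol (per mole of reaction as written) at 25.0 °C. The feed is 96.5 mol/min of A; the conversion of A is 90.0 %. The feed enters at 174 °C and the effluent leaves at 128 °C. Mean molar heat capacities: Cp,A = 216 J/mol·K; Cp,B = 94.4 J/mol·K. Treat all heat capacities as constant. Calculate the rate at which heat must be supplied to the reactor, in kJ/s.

Extent of reaction ξ = 0.900 × 96.5 = 86.85 mol/min
Reaction term: ξ·ΔH°_rxn = 86.85 × 53.5 = 4646.5 kJ/min
Sensible, feed 174→25 °C: -3105.8 kJ/min
Outlet flows (mol/min): A 9.65, B 173.7
Sensible, products 25→128 °C: 1903.6 kJ/min
Q = ΔH = 3444.3 kJ/min = 57.406 kW
Heat supplied = 57.406 kJ/s

Q_in = 57.4 kJ/s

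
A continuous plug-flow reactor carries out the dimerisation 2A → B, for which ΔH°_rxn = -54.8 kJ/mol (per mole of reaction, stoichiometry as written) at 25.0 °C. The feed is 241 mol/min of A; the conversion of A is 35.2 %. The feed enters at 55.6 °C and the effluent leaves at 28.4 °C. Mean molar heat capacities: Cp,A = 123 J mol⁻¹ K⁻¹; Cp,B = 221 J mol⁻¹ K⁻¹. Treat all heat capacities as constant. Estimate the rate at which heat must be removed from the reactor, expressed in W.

Extent of reaction ξ = 0.352 × 241 / 2 = 42.416 mol/min
Reaction term: ξ·ΔH°_rxn = 42.416 × -54.8 = -2324.4 kJ/min
Sensible, feed 55.6→25 °C: -907.08 kJ/min
Outlet flows (mol/min): A 156.17, B 42.416
Sensible, products 25→28.4 °C: 97.181 kJ/min
Q = ΔH = -3134.3 kJ/min = -52.238 kW
Heat removed = 52238 W

Q_out = 52200 W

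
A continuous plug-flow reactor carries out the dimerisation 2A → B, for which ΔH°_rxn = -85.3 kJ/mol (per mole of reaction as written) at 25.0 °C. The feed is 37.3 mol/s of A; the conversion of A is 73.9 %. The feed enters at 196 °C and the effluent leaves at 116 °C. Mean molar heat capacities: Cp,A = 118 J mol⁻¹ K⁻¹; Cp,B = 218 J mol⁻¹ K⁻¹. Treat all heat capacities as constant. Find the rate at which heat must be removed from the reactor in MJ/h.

Q_out = 5580 MJ/h

Extent of reaction ξ = 0.739 × 37.3 / 2 = 13.782 mol/s
Reaction term: ξ·ΔH°_rxn = 13.782 × -85.3 = -1175.6 kJ/s
Sensible, feed 196→25 °C: -752.64 kJ/s
Outlet flows (mol/s): A 9.7353, B 13.782
Sensible, products 25→116 °C: 377.95 kJ/s
Q = ΔH = -1550.3 kJ/s = -1550.3 kW
Heat removed = 5581.2 MJ/h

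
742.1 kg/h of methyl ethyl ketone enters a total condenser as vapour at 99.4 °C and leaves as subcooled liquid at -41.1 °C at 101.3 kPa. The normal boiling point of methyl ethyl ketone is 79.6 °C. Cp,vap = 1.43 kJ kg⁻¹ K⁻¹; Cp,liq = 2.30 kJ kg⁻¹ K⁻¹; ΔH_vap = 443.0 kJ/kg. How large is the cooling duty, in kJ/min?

vapour 99.4→79.6 °C: -28.314 kJ/kg
condensation at 79.6 °C: -443 kJ/kg
liquid 79.6→-41.1 °C: -277.61 kJ/kg
Δh = -28.314 + -443 + -277.61 = -748.92 kJ/kg
Q = ṁ·Δh = 742.1 kg/h × -748.92 kJ/kg = -555780 kJ/h
|Q| = 154.38 kW = 9262.9 kJ/min

Q_c = 9260 kJ/min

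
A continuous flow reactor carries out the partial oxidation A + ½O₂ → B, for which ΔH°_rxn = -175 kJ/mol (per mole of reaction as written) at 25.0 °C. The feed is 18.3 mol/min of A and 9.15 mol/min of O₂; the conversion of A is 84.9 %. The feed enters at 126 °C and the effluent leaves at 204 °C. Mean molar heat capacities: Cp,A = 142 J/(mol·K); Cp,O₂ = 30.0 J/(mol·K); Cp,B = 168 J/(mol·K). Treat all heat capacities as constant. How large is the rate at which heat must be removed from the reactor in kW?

Extent of reaction ξ = 0.849 × 18.3 = 15.537 mol/min
Reaction term: ξ·ΔH°_rxn = 15.537 × -175 = -2718.9 kJ/min
Sensible, feed 126→25 °C: -290.18 kJ/min
Outlet flows (mol/min): A 2.7633, O₂ 1.3817, B 15.537
Sensible, products 25→204 °C: 544.88 kJ/min
Q = ΔH = -2464.2 kJ/min = -41.07 kW
Heat removed = 41.07 kW

Q_out = 41.1 kW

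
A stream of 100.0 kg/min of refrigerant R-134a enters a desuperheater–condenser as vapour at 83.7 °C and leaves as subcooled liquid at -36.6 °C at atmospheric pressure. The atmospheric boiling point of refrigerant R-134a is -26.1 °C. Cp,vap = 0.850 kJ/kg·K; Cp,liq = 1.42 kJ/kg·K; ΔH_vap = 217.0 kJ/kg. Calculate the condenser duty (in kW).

vapour 83.7→-26.1 °C: -93.33 kJ/kg
condensation at -26.1 °C: -217 kJ/kg
liquid -26.1→-36.6 °C: -14.91 kJ/kg
Δh = -93.33 + -217 + -14.91 = -325.24 kJ/kg
Q = ṁ·Δh = 100.0 kg/min × -325.24 kJ/kg = -32524 kJ/min
|Q| = 542.07 kW

Q_c = 542 kW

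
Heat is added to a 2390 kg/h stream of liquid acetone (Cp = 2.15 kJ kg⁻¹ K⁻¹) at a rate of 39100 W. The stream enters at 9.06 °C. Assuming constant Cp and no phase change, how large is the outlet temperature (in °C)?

T_out = 36.5 °C

Q = 39100 W = 140760 kJ/h
ΔT = Q/(ṁ·Cp) = 140760/(2390×2.15) = 27.393 K
T_out = 9.06 + 27.393 = 36.453 °C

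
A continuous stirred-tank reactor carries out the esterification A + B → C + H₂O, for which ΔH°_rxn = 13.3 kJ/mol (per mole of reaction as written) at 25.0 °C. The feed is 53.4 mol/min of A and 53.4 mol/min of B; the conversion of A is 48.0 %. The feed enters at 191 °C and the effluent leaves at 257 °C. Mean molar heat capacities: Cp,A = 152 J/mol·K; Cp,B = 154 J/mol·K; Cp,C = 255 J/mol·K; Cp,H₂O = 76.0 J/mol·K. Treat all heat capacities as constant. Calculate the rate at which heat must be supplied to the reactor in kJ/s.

Q_in = 26.1 kJ/s

Extent of reaction ξ = 0.480 × 53.4 = 25.632 mol/min
Reaction term: ξ·ΔH°_rxn = 25.632 × 13.3 = 340.91 kJ/min
Sensible, feed 191→25 °C: -2712.5 kJ/min
Outlet flows (mol/min): A 27.768, B 27.768, C 25.632, H₂O 25.632
Sensible, products 25→257 °C: 3939.6 kJ/min
Q = ΔH = 1568 kJ/min = 26.134 kW
Heat supplied = 26.134 kJ/s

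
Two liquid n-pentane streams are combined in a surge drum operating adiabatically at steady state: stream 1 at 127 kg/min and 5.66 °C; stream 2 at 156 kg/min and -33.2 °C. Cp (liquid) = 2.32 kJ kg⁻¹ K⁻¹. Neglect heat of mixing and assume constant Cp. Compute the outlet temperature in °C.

T_out = -15.8 °C

Energy balance with Q = 0: Σ ṁᵢCp,ᵢ(T_out − Tᵢ) = 0
T_out = Σ ṁᵢCp,ᵢTᵢ / Σ ṁᵢCp,ᵢ
      = -10348 / 656.56 = -15.761 °C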